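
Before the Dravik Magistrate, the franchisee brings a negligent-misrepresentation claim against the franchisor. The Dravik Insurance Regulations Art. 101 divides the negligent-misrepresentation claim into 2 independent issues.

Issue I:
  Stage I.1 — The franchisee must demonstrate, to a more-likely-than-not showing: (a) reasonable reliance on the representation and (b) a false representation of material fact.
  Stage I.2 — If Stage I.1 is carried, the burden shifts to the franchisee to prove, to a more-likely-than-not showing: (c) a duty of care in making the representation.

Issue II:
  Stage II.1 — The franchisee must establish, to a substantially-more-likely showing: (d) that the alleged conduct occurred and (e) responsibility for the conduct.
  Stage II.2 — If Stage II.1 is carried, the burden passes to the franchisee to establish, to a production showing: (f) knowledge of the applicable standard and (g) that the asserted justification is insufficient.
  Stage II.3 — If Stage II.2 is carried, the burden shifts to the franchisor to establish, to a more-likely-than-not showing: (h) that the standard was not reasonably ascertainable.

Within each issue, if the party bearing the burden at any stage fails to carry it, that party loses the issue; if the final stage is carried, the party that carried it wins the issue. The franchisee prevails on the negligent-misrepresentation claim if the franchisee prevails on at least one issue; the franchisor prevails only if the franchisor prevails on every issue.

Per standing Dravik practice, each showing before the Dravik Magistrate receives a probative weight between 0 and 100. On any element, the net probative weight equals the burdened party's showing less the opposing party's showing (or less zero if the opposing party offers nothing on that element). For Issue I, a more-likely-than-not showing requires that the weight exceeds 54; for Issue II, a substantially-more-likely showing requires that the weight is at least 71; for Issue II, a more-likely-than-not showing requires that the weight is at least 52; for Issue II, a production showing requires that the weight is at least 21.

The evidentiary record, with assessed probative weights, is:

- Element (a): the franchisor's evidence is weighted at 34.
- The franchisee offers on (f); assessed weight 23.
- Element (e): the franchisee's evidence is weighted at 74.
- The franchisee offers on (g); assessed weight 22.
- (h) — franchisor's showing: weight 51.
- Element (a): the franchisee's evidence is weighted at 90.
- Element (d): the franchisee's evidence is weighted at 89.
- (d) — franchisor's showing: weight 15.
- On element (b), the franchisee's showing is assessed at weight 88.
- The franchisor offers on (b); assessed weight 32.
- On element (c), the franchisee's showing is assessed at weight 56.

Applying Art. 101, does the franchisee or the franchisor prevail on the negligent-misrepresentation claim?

franchisee

— Issue I —
Stage I.1 — burden on franchisee; standard: a more-likely-than-not showing (weight exceeds 54).
    (a): 90 − 34 = 56 > 54 [met]
    (b): 88 − 32 = 56 > 54 [met]
  All elements met. The franchisee retains the burden for Stage I.2.
Stage I.2 — burden on franchisee; standard: a more-likely-than-not showing (weight exceeds 54).
    (c): 56 > 54 [met]
  Stage I.2 carried; the final stage is satisfied.
Every stage carried; the franchisee prevails on this issue.
— Issue II —
Stage II.1 (franchisee, a substantially-more-likely showing, weight is at least 71): (d) net 89−15=74 ≥ 71 — meets; (e) 74 ≥ 71 — meets.
  All elements met. The franchisee retains the burden for Stage II.2.
Stage II.2 (franchisee, a production showing, weight is at least 21): (f) 23 ≥ 21 — meets; (g) 22 ≥ 21 — meets.
  All elements met. The burden passes to the franchisor.
Stage II.3 (franchisor, a more-likely-than-not showing, weight is at least 52): (h) 51 < 52 — fails.
  Not every element is met, so the franchisor fails to carry Stage II.3.
So the franchisee prevails on this issue.
Per-issue: Issue I → franchisee; Issue II → franchisee. The franchisee must prevail on at least one issue; overall, the franchisee prevails.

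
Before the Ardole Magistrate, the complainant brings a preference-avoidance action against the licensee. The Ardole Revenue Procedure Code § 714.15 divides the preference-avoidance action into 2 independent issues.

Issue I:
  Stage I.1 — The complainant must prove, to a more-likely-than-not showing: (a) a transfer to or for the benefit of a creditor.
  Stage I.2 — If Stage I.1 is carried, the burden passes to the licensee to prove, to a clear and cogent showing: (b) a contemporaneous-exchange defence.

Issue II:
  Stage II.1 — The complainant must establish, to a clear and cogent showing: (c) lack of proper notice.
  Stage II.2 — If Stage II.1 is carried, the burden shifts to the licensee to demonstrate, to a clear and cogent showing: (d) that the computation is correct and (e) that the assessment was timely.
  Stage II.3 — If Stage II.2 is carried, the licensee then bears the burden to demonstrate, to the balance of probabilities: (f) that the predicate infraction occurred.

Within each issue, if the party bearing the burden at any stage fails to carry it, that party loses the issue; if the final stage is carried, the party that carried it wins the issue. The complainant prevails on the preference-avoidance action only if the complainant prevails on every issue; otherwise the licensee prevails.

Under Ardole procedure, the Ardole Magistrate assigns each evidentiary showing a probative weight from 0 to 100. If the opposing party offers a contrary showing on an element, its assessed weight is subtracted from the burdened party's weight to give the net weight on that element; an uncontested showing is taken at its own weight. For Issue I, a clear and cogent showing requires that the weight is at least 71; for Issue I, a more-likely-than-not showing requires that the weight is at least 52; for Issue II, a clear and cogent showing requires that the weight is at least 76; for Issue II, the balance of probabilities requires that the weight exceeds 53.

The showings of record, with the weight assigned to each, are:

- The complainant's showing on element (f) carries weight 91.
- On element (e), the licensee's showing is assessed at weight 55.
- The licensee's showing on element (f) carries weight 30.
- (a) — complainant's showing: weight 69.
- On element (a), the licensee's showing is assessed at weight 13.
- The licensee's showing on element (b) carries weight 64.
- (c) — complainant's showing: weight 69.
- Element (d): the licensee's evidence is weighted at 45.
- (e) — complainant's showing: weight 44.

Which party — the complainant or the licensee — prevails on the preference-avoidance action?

— Issue I —
Stage I.1 — burden on complainant; standard: a more-likely-than-not showing (weight is at least 52).
    (a): 69 − 13 = 56 ≥ 52 [met]
  All elements met. The burden passes to the licensee.
Stage I.2 — burden on licensee; standard: a clear and cogent showing (weight is at least 71).
    (b): 64 < 71 [not met]
  The licensee does not carry Stage I.2.
The analysis ends at Stage I.2; the complainant prevails on this issue.
— Issue II —
At Stage II.1 the complainant must meet a clear and cogent showing (weight is at least 76): on (c) the weight is 69, which does not reach 76, so (c) does not meet the standard.
  The complainant does not carry Stage II.1.
The analysis ends at Stage II.1; the licensee prevails on this issue.
Per-issue: Issue I → complainant; Issue II → licensee. The complainant must prevail on every issue; overall, the licensee prevails.

licensee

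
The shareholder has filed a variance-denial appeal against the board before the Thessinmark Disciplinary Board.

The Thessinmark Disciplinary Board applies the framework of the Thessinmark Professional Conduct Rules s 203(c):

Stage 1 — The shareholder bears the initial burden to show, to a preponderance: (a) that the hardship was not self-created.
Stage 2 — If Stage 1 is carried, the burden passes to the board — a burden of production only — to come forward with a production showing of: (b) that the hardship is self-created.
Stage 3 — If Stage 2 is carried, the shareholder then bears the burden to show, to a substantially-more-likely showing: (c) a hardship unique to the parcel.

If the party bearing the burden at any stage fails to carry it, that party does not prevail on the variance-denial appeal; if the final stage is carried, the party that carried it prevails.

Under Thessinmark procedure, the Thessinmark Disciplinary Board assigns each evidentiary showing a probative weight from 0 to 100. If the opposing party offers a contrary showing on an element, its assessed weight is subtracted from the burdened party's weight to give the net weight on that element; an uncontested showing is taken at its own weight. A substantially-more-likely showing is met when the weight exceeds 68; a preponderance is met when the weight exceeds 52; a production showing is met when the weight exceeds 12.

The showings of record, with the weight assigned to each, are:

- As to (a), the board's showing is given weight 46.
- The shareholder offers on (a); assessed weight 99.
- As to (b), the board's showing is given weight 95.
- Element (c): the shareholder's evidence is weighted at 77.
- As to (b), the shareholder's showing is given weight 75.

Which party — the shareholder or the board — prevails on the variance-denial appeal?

shareholder

Stage 1 (shareholder, a preponderance, weight exceeds 52): (a) net 99−46=53 > 52 — meets.
  All elements met. The burden passes to the board.
Stage 2 (board, a production showing, weight exceeds 12): (b) net 95−75=20 > 12 — meets.
  Stage 2 carried; the burden shifts to the shareholder.
Stage 3 (shareholder, a substantially-more-likely showing, weight exceeds 68): (c) 77 > 68 — meets.
  All elements met at the final stage.
With every stage satisfied, the shareholder prevails.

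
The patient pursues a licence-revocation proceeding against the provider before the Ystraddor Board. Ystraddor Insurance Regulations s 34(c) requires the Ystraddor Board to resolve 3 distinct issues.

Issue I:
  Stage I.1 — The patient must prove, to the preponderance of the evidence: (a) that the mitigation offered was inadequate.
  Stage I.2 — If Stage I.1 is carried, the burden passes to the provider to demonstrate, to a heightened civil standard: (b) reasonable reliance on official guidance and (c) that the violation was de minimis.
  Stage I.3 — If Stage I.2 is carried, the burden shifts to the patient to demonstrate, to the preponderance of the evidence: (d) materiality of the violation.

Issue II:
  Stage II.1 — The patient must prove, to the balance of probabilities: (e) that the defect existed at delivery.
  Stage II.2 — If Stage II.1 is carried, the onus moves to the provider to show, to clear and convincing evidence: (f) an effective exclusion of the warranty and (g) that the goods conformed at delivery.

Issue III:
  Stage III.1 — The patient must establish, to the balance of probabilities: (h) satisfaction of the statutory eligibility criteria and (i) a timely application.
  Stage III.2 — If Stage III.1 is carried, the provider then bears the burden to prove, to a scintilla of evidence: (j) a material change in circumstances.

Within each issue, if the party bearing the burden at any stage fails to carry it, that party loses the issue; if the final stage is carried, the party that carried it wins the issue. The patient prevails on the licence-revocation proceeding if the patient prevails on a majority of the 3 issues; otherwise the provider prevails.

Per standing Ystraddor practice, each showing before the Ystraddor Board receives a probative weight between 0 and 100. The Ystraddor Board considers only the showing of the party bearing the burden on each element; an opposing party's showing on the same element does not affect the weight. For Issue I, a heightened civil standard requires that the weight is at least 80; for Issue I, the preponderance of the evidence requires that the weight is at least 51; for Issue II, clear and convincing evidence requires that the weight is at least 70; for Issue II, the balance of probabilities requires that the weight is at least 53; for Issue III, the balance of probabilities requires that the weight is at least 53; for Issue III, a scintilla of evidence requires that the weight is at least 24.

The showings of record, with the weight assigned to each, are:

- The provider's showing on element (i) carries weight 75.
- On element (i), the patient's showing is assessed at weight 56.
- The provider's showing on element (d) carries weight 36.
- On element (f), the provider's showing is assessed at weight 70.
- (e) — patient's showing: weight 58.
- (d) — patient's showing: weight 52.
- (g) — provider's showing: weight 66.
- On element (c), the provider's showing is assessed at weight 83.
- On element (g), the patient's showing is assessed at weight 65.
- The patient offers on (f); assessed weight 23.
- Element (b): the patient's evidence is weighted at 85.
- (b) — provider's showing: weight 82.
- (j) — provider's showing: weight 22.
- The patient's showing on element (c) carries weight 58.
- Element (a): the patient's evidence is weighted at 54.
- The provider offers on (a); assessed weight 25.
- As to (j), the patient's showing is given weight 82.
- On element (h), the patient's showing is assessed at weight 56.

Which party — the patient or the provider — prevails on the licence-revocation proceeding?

— Issue I —
At Stage I.1 the patient must meet the preponderance of the evidence (weight is at least 51): on (a) the weight is 54 (the provider's 25 is given no effect), ≥ 51, so (a) meets the standard.
  Stage I.1 carried; the burden shifts to the provider.
At Stage I.2 the provider must meet a heightened civil standard (weight is at least 80): on (b) the weight is 82 (the patient's 85 is given no effect), ≥ 80, so (b) meets the standard; on (c) the weight is 83 (the patient's 58 is given no effect), which does reach 80, so (c) meets the standard.
  The provider carries Stage I.2; the patient now bears the burden.
At Stage I.3 the patient must meet the preponderance of the evidence (weight is at least 51): on (d) the weight is 52 (the provider's 36 is given no effect), which does reach 51, so (d) meets the standard.
  All elements met at the final stage.
With every stage satisfied, the patient prevails on this issue.
— Issue II —
At Stage II.1 the patient must meet the balance of probabilities (weight is at least 53): on (e) the weight is 58, ≥ 53, so (e) meets the standard.
  Stage II.1 carried; the burden shifts to the provider.
At Stage II.2 the provider must meet clear and convincing evidence (weight is at least 70): on (f) the weight is 70 (the patient's 23 is given no effect), which does reach 70, so (f) meets the standard; on (g) the weight is 66 (the patient's 65 is given no effect), which does not reach 70, so (g) does not meet the standard.
  The provider does not carry Stage II.2.
The analysis ends at Stage II.2; the patient prevails on this issue.
— Issue III —
Stage III.1 (patient, the balance of probabilities, weight is at least 53): (h) 56 ≥ 53 — meets; (i) 56 (provider's 75 disregarded) ≥ 53 — meets.
  Stage III.1 carried; the burden shifts to the provider.
Stage III.2 (provider, a scintilla of evidence, weight is at least 24): (j) 22 (patient's 82 disregarded) < 24 — fails.
  Stage III.2 not carried; the provider fails its burden.
So the patient prevails on this issue.
Per-issue: Issue I → patient; Issue II → patient; Issue III → patient. The patient must prevail on a majority of issues; overall, the patient prevails.

patient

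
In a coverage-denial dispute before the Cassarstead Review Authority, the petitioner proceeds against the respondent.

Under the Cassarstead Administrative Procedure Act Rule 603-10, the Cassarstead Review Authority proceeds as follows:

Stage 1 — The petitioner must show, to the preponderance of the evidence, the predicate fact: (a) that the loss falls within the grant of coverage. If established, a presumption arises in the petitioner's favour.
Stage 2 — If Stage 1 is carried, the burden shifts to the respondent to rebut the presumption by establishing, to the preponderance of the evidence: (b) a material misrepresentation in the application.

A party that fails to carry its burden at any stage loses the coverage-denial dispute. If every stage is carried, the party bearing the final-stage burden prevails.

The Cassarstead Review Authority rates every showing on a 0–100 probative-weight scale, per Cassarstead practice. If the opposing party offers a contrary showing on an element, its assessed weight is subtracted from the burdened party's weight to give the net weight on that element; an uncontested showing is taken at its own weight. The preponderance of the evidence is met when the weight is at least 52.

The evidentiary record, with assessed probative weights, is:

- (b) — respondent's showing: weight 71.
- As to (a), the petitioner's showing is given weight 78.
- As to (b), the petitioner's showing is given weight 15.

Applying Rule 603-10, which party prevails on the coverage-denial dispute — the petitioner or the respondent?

respondent

At Stage 1 the petitioner must meet the preponderance of the evidence (weight is at least 52): on (a) the weight is 78, which does reach 52, so (a) meets the standard.
  Stage 1 carried; the burden shifts to the respondent.
At Stage 2 the respondent must meet the preponderance of the evidence (weight is at least 52): on (b) the weight is 71 less the opposing 15 gives net 56, ≥ 52, so (b) meets the standard.
  All elements met at the final stage.
Every stage carried; the respondent prevails.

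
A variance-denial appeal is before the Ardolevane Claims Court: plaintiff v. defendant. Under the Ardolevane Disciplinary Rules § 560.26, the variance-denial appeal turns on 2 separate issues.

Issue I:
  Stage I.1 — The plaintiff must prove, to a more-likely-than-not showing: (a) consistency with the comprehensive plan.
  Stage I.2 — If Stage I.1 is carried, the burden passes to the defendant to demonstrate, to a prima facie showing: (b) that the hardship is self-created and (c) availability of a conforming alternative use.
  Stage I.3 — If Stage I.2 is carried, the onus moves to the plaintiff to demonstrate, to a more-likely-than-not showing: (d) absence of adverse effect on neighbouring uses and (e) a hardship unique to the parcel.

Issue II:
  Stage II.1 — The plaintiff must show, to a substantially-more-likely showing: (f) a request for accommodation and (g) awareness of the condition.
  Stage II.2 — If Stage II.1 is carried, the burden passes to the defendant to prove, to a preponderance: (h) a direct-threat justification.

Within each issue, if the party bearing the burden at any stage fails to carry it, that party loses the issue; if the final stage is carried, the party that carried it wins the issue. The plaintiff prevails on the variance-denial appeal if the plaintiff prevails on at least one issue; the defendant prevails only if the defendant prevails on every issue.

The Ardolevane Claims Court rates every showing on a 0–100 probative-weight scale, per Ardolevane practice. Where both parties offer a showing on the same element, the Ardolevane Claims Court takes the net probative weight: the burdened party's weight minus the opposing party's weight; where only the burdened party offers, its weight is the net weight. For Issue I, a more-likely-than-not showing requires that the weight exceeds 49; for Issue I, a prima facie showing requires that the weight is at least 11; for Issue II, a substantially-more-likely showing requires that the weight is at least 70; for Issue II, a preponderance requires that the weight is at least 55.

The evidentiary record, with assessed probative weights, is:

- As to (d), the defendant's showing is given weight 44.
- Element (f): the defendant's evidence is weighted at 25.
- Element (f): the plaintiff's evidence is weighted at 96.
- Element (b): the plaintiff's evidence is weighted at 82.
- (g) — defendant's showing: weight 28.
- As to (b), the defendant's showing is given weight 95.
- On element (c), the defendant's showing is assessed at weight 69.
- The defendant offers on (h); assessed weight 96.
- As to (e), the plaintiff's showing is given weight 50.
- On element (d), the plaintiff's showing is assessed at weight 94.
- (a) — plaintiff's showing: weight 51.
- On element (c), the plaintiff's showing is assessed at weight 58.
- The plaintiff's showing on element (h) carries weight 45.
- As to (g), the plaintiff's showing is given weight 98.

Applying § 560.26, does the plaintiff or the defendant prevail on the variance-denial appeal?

— Issue I —
At Stage I.1 the plaintiff must meet a more-likely-than-not showing (weight exceeds 49): on (a) the weight is 51, which does exceed 49, so (a) meets the standard.
  Stage I.1 is satisfied; the onus moves to the defendant.
At Stage I.2 the defendant must meet a prima facie showing (weight is at least 11): on (b) the weight is 95 less the opposing 82 gives net 13, which does reach 11, so (b) meets the standard; on (c) the weight is 69 less the opposing 58 gives net 11, which does reach 11, so (c) meets the standard.
  Stage I.2 is satisfied; the onus moves to the plaintiff.
At Stage I.3 the plaintiff must meet a more-likely-than-not showing (weight exceeds 49): on (d) the weight is 94 less the opposing 44 gives net 50, > 49, so (d) meets the standard; on (e) the weight is 50, > 49, so (e) meets the standard.
  All elements met at the final stage.
All stages carried — the plaintiff prevails on this issue.
— Issue II —
At Stage II.1 the plaintiff must meet a substantially-more-likely showing (weight is at least 70): on (f) the weight is 96 less the opposing 25 gives net 71, ≥ 70, so (f) meets the standard; on (g) the weight is 98 less the opposing 28 gives net 70, which does reach 70, so (g) meets the standard.
  All elements met. The burden passes to the defendant.
At Stage II.2 the defendant must meet a preponderance (weight is at least 55): on (h) the weight is 96 less the opposing 45 gives net 51, < 55, so (h) does not meet the standard.
  Not every element is met, so the defendant fails to carry Stage II.2.
The analysis ends at Stage II.2; the plaintiff prevails on this issue.
Per-issue: Issue I → plaintiff; Issue II → plaintiff. The plaintiff must prevail on at least one issue; overall, the plaintiff prevails.

plaintiff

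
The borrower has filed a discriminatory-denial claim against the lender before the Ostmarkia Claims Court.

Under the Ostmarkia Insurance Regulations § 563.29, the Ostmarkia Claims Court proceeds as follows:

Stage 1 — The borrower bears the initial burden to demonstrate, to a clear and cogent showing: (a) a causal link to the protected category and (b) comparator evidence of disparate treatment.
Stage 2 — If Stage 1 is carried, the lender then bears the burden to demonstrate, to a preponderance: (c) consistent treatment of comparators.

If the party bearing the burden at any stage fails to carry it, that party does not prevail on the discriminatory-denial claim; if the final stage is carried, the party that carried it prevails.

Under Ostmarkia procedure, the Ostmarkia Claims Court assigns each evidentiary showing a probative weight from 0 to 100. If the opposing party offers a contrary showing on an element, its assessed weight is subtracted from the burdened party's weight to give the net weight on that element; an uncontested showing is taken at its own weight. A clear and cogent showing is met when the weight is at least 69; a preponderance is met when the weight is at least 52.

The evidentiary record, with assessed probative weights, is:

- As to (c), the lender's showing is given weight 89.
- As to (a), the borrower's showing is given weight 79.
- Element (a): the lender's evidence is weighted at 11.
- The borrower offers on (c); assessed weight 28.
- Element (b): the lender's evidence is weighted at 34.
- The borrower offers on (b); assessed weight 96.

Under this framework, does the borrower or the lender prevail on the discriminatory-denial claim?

lender

Stage 1 — burden on borrower; standard: a clear and cogent showing (weight is at least 69).
    (a): 79 − 11 = 68 < 69 [not met]
    (b): 96 − 34 = 62 < 69 [not met]
  Not every element is met, so the borrower fails to carry Stage 1.
The analysis ends at Stage 1; the lender prevails.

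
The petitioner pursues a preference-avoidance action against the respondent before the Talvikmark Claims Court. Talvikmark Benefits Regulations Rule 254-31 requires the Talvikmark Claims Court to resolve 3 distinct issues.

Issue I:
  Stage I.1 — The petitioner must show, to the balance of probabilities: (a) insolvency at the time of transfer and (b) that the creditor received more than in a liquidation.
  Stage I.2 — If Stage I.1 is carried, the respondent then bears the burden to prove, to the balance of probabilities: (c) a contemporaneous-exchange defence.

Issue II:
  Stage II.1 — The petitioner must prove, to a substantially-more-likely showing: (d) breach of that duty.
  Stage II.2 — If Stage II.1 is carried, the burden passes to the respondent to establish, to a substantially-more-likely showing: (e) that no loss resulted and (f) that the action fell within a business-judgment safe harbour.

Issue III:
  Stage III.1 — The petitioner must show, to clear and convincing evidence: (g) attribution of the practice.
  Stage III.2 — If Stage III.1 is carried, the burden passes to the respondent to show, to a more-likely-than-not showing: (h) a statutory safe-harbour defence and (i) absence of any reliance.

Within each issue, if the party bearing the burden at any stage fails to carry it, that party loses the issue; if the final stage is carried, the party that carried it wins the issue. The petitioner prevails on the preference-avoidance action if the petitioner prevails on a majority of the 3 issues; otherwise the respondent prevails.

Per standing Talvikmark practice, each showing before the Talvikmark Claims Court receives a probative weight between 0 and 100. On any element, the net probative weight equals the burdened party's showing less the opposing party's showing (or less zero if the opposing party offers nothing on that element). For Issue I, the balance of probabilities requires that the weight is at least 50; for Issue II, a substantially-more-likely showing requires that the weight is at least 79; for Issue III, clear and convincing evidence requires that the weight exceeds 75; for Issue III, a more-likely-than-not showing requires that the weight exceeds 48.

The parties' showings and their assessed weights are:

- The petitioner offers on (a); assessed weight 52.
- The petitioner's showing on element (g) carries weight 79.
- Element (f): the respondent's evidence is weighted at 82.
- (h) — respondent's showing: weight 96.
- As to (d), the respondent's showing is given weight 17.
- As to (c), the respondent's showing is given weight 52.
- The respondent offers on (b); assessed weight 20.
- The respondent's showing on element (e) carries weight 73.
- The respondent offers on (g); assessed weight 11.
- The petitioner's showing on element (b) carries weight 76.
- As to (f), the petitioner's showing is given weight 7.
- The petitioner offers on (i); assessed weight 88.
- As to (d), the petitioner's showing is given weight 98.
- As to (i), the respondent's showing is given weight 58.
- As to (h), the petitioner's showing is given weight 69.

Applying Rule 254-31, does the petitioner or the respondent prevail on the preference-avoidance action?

respondent

— Issue I —
At Stage I.1 the petitioner must meet the balance of probabilities (weight is at least 50): on (a) the weight is 52, which does reach 50, so (a) meets the standard; on (b) the weight is 76 less the opposing 20 gives net 56, ≥ 50, so (b) meets the standard.
  All elements met. The burden passes to the respondent.
At Stage I.2 the respondent must meet the balance of probabilities (weight is at least 50): on (c) the weight is 52, ≥ 50, so (c) meets the standard.
  All elements met at the final stage.
Every stage carried; the respondent prevails on this issue.
— Issue II —
At Stage II.1 the petitioner must meet a substantially-more-likely showing (weight is at least 79): on (d) the weight is 98 less the opposing 17 gives net 81, which does reach 79, so (d) meets the standard.
  The petitioner carries Stage II.1; the respondent now bears the burden.
At Stage II.2 the respondent must meet a substantially-more-likely showing (weight is at least 79): on (e) the weight is 73, which does not reach 79, so (e) does not meet the standard; on (f) the weight is 82 less the opposing 7 gives net 75, which does not reach 79, so (f) does not meet the standard.
  Not every element is met, so the respondent fails to carry Stage II.2.
The petitioner prevails on this issue.
— Issue III —
Stage III.1 (petitioner, clear and convincing evidence, weight exceeds 75): (g) net 79−11=68 ≤ 75 — fails.
  Stage III.1 not carried; the petitioner fails its burden.
So the respondent prevails on this issue.
Per-issue: Issue I → respondent; Issue II → petitioner; Issue III → respondent. The petitioner must prevail on a majority of issues; overall, the respondent prevails.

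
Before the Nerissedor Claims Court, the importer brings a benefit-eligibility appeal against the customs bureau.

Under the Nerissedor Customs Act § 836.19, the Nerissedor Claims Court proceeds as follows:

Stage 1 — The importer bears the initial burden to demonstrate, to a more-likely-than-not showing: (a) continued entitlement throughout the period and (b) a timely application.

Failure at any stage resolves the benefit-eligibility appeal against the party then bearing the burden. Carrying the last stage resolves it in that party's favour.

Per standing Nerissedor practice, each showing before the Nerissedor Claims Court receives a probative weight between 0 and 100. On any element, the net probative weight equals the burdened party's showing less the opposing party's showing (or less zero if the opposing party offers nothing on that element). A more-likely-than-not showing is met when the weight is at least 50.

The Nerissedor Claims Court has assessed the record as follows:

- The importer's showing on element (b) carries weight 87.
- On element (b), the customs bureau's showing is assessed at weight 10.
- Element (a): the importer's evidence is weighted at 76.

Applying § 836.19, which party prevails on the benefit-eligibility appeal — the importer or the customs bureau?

Stage 1 — burden on importer; standard: a more-likely-than-not showing (weight is at least 50).
    (a): 76 ≥ 50 [met]
    (b): 87 − 10 = 77 ≥ 50 [met]
  All elements met at the final stage.
All stages carried — the importer prevails.

importer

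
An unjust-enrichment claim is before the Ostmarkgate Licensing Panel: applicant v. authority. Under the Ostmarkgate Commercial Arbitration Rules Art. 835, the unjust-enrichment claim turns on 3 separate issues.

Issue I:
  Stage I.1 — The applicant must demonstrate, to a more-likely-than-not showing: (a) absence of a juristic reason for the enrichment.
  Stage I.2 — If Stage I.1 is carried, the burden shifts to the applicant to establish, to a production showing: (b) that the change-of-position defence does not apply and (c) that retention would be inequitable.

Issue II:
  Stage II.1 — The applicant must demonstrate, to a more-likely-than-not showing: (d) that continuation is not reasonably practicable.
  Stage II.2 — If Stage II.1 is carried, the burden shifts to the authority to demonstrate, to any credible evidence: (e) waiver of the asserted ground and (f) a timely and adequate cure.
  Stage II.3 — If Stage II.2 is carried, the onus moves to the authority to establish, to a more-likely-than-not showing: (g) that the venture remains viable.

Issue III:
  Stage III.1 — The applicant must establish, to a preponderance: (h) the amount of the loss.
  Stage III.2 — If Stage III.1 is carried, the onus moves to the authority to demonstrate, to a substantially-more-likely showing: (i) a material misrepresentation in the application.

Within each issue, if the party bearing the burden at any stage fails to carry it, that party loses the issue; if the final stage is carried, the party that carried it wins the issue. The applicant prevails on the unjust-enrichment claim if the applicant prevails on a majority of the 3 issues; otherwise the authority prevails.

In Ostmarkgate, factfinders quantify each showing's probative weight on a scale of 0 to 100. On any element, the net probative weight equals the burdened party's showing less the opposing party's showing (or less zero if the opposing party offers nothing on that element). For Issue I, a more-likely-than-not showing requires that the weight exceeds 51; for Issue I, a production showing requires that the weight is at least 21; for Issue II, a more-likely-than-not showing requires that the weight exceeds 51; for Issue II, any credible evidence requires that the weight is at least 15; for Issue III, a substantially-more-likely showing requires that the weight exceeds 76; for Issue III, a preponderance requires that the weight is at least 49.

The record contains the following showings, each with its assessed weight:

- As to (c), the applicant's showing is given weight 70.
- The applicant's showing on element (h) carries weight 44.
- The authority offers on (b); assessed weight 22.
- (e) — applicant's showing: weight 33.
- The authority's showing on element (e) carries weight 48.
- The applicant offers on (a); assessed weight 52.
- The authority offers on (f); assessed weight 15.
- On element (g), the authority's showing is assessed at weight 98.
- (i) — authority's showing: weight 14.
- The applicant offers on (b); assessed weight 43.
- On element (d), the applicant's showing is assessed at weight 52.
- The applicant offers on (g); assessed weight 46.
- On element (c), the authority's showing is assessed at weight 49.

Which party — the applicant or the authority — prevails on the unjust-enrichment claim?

— Issue I —
Stage I.1 (applicant, a more-likely-than-not showing, weight exceeds 51): (a) 52 > 51 — meets.
  All elements met. The applicant retains the burden for Stage I.2.
Stage I.2 (applicant, a production showing, weight is at least 21): (b) net 43−22=21 ≥ 21 — meets; (c) net 70−49=21 ≥ 21 — meets.
  The applicant carries the last stage.
With every stage satisfied, the applicant prevails on this issue.
— Issue II —
At Stage II.1 the applicant must meet a more-likely-than-not showing (weight exceeds 51): on (d) the weight is 52, > 51, so (d) meets the standard.
  Stage II.1 is satisfied; the onus moves to the authority.
At Stage II.2 the authority must meet any credible evidence (weight is at least 15): on (e) the weight is 48 less the opposing 33 gives net 15, ≥ 15, so (e) meets the standard; on (f) the weight is 15, which does reach 15, so (f) meets the standard.
  Stage II.2 is satisfied; the authority continues to bear the burden.
At Stage II.3 the authority must meet a more-likely-than-not showing (weight exceeds 51): on (g) the weight is 98 less the opposing 46 gives net 52, > 51, so (g) meets the standard.
  Stage II.3 carried; the final stage is satisfied.
Every stage carried; the authority prevails on this issue.
— Issue III —
Stage III.1 (applicant, a preponderance, weight is at least 49): (h) 44 < 49 — fails.
  The applicant does not carry Stage III.1.
The analysis ends at Stage III.1; the authority prevails on this issue.
Per-issue: Issue I → applicant; Issue II → authority; Issue III → authority. The applicant must prevail on a majority of issues; overall, the authority prevails.

authority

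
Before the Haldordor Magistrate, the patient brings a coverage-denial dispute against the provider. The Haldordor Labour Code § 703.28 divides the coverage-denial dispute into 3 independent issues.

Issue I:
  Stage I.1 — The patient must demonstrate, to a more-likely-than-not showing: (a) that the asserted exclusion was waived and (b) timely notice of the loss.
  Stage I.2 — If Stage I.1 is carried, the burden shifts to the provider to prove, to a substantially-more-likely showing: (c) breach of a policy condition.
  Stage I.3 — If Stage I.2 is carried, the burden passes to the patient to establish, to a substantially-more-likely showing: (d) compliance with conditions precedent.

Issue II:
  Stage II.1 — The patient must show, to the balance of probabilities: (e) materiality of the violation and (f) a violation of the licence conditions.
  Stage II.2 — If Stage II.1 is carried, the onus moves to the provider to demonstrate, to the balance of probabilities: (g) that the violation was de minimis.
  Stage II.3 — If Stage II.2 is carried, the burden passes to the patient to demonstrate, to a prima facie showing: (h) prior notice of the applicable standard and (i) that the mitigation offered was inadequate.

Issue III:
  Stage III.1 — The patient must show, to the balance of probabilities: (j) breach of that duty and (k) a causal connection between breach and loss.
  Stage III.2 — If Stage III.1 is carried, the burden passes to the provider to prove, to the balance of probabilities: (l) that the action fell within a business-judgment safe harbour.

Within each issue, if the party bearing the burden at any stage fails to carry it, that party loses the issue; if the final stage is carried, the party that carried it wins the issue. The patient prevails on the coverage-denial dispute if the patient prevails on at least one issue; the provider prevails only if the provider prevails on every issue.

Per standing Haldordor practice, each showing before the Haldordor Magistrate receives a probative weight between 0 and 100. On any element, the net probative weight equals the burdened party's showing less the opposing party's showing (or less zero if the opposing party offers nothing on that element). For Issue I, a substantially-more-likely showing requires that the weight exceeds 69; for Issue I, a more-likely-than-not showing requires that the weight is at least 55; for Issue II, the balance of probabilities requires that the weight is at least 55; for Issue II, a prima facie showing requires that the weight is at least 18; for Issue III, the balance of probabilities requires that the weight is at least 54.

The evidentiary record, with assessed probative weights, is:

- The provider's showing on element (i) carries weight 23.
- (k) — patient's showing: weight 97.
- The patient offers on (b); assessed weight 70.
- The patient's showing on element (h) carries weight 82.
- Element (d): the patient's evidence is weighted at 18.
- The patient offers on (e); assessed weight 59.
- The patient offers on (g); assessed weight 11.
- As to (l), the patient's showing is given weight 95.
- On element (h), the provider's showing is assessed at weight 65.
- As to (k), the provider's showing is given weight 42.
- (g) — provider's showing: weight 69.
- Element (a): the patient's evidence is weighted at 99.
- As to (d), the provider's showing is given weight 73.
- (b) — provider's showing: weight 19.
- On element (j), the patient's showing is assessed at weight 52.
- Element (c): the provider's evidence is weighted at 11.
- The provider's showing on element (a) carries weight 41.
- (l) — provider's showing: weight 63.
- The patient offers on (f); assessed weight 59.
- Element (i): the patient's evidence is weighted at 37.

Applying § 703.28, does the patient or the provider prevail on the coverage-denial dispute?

provider

— Issue I —
At Stage I.1 the patient must meet a more-likely-than-not showing (weight is at least 55): on (a) the weight is 99 less the opposing 41 gives net 58, which does reach 55, so (a) meets the standard; on (b) the weight is 70 less the opposing 19 gives net 51, which does not reach 55, so (b) does not meet the standard.
  Not every element is met, so the patient fails to carry Stage I.1.
The provider prevails on this issue.
— Issue II —
Stage II.1 — burden on patient; standard: the balance of probabilities (weight is at least 55).
    (e): 59 ≥ 55 [met]
    (f): 59 ≥ 55 [met]
  Stage II.1 is satisfied; the onus moves to the provider.
Stage II.2 — burden on provider; standard: the balance of probabilities (weight is at least 55).
    (g): 69 − 11 = 58 ≥ 55 [met]
  All elements met. The burden passes to the patient.
Stage II.3 — burden on patient; standard: a prima facie showing (weight is at least 18).
    (h): 82 − 65 = 17 < 18 [not met]
    (i): 37 − 23 = 14 < 18 [not met]
  Stage II.3 not carried; the patient fails its burden.
The provider prevails on this issue.
— Issue III —
At Stage III.1 the patient must meet the balance of probabilities (weight is at least 54): on (j) the weight is 52, which does not reach 54, so (j) does not meet the standard; on (k) the weight is 97 less the opposing 42 gives net 55, which does reach 54, so (k) meets the standard.
  Not every element is met, so the patient fails to carry Stage III.1.
The analysis ends at Stage III.1; the provider prevails on this issue.
Per-issue: Issue I → provider; Issue II → provider; Issue III → provider. The patient must prevail on at least one issue; overall, the provider prevails.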